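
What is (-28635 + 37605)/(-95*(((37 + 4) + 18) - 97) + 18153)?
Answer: 8970/21763 ≈ 0.41217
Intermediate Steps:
(-28635 + 37605)/(-95*(((37 + 4) + 18) - 97) + 18153) = 8970/(-95*((41 + 18) - 97) + 18153) = 8970/(-95*(59 - 97) + 18153) = 8970/(-95*(-38) + 18153) = 8970/(3610 + 18153) = 8970/21763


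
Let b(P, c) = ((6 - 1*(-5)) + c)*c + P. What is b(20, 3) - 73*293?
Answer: -21327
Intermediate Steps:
b(P, c) = P + c*(11 + c) (b(P, c) = ((6 + 5) + c)*c + P = (11 + c)*c + P = c*(11 + c) + P = P + c*(11 + c))
b(20, 3) - 73*293 = (20 + 3² + 11*3) - 73*293 = (20 + 9 + 33) - 21389 = 62 - 21389 = -21327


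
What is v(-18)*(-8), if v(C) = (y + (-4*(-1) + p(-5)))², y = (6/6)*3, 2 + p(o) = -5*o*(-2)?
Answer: -16200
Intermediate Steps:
p(o) = -2 + 10*o (p(o) = -2 - 5*o*(-2) = -2 + 10*o)
y = 3 (y = (6*(⅙))*3 = 1*3 = 3)
v(C) = 2025 (v(C) = (3 + (-4*(-1) + (-2 + 10*(-5))))² = (3 + (4 + (-2 - 50)))² = (3 + (4 - 52))² = (3 - 48)² = (-45)² = 2025)
v(-18)*(-8) = 2025*(-8) = -16200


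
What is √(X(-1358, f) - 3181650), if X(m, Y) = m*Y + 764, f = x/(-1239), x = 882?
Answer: I*√11069299042/59 ≈ 1783.2*I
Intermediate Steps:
f = -42/59 (f = 882/(-1239) = 882*(-1/1239) = -42/59 ≈ -0.71186)
X(m, Y) = 764 + Y*m (X(m, Y) = Y*m + 764 = 764 + Y*m)
√(X(-1358, f) - 3181650) = √((764 - 42/59*(-1358)) - 3181650) = √((764 + 57036/59) - 3181650) = √(102112/59 - 3181650) = √(-187615238/59) = I*√11069299042/59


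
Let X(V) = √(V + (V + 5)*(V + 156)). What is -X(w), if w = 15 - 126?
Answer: -I*√4881 ≈ -69.864*I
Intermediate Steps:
w = -111
X(V) = √(V + (5 + V)*(156 + V))
-X(w) = -√(780 + (-111)² + 162*(-111)) = -√(780 + 12321 - 17982) = -√(-4881) = -I*√4881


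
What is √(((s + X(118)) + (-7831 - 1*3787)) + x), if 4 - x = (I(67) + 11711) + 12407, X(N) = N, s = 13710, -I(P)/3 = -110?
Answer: I*√22234 ≈ 149.11*I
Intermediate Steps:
I(P) = 330 (I(P) = -3*(-110) = 330)
x = -24444 (x = 4 - ((330 + 11711) + 12407) = 4 - (12041 + 12407) = 4 - 1*24448 = 4 - 24448 = -24444)
√(((s + X(118)) + (-7831 - 1*3787)) + x) = √(((13710 + 118) + (-7831 - 1*3787)) - 24444) = √((13828 + (-7831 - 3787)) - 24444) = √((13828 - 11618) - 24444) = √(2210 - 24444) = √(-22234) = I*√22234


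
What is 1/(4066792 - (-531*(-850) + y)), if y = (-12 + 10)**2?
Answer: 1/3615438 ≈ 2.7659e-7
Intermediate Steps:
y = 4 (y = (-2)**2 = 4)
1/(4066792 - (-531*(-850) + y)) = 1/(4066792 - (-531*(-850) + 4)) = 1/(4066792 - (451350 + 4)) = 1/(4066792 - 1*451354) = 1/(4066792 - 451354) = 1/3615438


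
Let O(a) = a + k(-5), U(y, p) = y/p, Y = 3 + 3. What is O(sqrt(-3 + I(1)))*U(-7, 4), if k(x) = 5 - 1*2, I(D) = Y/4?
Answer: -21/4 - 7*I*sqrt(6)/8 ≈ -5.25 - 2.1433*I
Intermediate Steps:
Y = 6
I(D) = 3/2 (I(D) = 6/4 = 6*(1/4) = 3/2)
k(x) = 3 (k(x) = 5 - 2 = 3)
O(a) = 3 + a (O(a) = a + 3 = 3 + a)
O(sqrt(-3 + I(1)))*U(-7, 4) = (3 + sqrt(-3 + 3/2))*(-7/4) = (3 + sqrt(-3/2))*(-7*1/4) = (3 + I*sqrt(6)/2)*(-7/4) = -21/4 - 7*I*sqrt(6)/8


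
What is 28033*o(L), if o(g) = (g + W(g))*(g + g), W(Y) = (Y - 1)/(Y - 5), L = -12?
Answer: 7559016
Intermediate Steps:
W(Y) = (-1 + Y)/(-5 + Y)
o(g) = 2*g*(g + (-1 + g)/(-5 + g)) (o(g) = (g + (-1 + g)/(-5 + g))*(g + g) = (g + (-1 + g)/(-5 + g))*(2*g) = 2*g*(g + (-1 + g)/(-5 + g)))
28033*o(L) = 28033*(2*(-12)*(-1 - 12 - 12*(-5 - 12))/(-5 - 12)) = 28033*(2*(-12)*(-1 - 12 - 12*(-17))/(-17)) = 28033*(2*(-12)*(-1/17)*(-1 - 12 + 204)) = 28033*(2*(-12)*(-1/17)*191) = 28033*(4584/17) = 7559016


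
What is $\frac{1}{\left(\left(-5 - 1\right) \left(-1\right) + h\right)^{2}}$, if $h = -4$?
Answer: $\frac{1}{4} \approx 0.25$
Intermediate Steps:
$\frac{1}{\left(\left(-5 - 1\right) \left(-1\right) + h\right)^{2}} = \frac{1}{\left(\left(-5 - 1\right) \left(-1\right) - 4\right)^{2}} = \frac{1}{\left(\left(-6\right) \left(-1\right) - 4\right)^{2}} = \frac{1}{\left(6 - 4\right)^{2}} = \frac{1}{2^{2}} = \frac{1}{4}$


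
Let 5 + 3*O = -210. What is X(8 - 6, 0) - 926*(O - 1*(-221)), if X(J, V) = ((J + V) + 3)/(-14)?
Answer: -5807887/42 ≈ -1.3828e+5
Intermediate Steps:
O = -215/3 (O = -5/3 + (1/3)*(-210) = -5/3 - 70 = -215/3 ≈ -71.667)
X(J, V) = -3/14 - J/14 - V/14 (X(J, V) = (3 + J + V)*(-1/14) = -3/14 - J/14 - V/14)
X(8 - 6, 0) - 926*(O - 1*(-221)) = (-3/14 - (8 - 6)/14 - 1/14*0) - 926*(-215/3 - 1*(-221)) = (-3/14 - 1/14*2 + 0) - 926*(-215/3 + 221) = (-3/14 - 1/7 + 0) - 926*448/3 = -5/14 - 414848/3 = -5807887/42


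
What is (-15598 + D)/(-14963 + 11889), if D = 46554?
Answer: -15478/1537 ≈ -10.070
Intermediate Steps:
(-15598 + D)/(-14963 + 11889) = (-15598 + 46554)/(-14963 + 11889) = 30956/(-3074) = 30956*(-1/3074) = -15478/1537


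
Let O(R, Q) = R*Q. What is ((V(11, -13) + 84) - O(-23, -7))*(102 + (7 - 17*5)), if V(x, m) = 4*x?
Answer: -792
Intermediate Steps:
O(R, Q) = Q*R
((V(11, -13) + 84) - O(-23, -7))*(102 + (7 - 17*5)) = ((4*11 + 84) - (-7)*(-23))*(102 + (7 - 17*5)) = ((44 + 84) - 1*161)*(102 + (7 - 85)) = (128 - 161)*(102 - 78) = -33*24 = -792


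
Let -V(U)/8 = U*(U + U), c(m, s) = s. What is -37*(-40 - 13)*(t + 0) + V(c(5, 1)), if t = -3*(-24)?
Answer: 141176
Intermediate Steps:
t = 72
V(U) = -16*U**2 (V(U) = -8*U*(U + U) = -8*U*2*U = -16*U**2)
-37*(-40 - 13)*(t + 0) + V(c(5, 1)) = -37*(-40 - 13)*(72 + 0) - 16*1**2 = -(-1961)*72 - 16*1 = -37*(-3816) - 16 = 141192 - 16 = 141176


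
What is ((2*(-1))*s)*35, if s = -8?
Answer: 560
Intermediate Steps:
((2*(-1))*s)*35 = ((2*(-1))*(-8))*35 = -2*(-8)*35 = 16*35 = 560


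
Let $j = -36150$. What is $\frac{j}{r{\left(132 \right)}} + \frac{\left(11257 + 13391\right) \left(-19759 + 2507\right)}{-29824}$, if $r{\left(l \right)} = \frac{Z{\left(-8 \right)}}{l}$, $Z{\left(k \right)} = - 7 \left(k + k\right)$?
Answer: $- \frac{184938879}{6524} \approx -28347.0$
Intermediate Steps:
$Z{\left(k \right)} = - 14 k$ ($Z{\left(k \right)} = - 7 \cdot 2 k = - 14 k$)
$r{\left(l \right)} = \frac{112}{l}$ ($r{\left(l \right)} = \frac{\left(-14\right) \left(-8\right)}{l} = \frac{112}{l}$)
$\frac{j}{r{\left(132 \right)}} + \frac{\left(11257 + 13391\right) \left(-19759 + 2507\right)}{-29824} = - \frac{36150}{112 \cdot \frac{1}{132}} + \frac{\left(11257 + 13391\right) \left(-19759 + 2507\right)}{-29824} = - \frac{36150}{112 \cdot \frac{1}{132}} + 24648 \left(-17252\right) \left(- \frac{1}{29824}\right) = - \frac{36150}{\frac{28}{33}} - - \frac{13288353}{932} = \left(-36150\right) \frac{33}{28} + \frac{13288353}{932} = - \frac{596475}{14} + \frac{13288353}{932} = - \frac{184938879}{6524}$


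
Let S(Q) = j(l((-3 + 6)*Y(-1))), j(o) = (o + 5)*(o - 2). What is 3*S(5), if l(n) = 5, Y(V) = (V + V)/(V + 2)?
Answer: 90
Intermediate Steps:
Y(V) = 2*V/(2 + V) (Y(V) = (2*V)/(2 + V) = 2*V/(2 + V))
j(o) = (-2 + o)*(5 + o) (j(o) = (5 + o)*(-2 + o) = (-2 + o)*(5 + o))
S(Q) = 30 (S(Q) = -10 + 5**2 + 3*5 = -10 + 25 + 15 = 30)
3*S(5) = 3*30 = 90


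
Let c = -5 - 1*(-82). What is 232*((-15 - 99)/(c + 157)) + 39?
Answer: -2887/39 ≈ -74.026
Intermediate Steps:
c = 77 (c = -5 + 82 = 77)
232*((-15 - 99)/(c + 157)) + 39 = 232*((-15 - 99)/(77 + 157)) + 39 = 232*(-114/234) + 39 = 232*(-114*1/234) + 39 = 232*(-19/39) + 39 = -4408/39 + 39 = -2887/39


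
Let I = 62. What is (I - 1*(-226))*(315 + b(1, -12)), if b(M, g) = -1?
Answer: 90432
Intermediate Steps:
(I - 1*(-226))*(315 + b(1, -12)) = (62 - 1*(-226))*(315 - 1) = (62 + 226)*314 = 288*314 = 90432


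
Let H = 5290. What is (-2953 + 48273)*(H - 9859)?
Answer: -207067080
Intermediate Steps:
(-2953 + 48273)*(H - 9859) = (-2953 + 48273)*(5290 - 9859) = 45320*(-4569) = -207067080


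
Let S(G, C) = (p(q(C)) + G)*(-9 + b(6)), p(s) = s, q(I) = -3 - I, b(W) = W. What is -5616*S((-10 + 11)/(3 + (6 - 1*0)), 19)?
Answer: -368784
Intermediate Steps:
S(G, C) = 9 - 3*G + 3*C (S(G, C) = ((-3 - C) + G)*(-9 + 6) = (-3 + G - C)*(-3) = 9 - 3*G + 3*C)
-5616*S((-10 + 11)/(3 + (6 - 1*0)), 19) = -5616*(9 - 3*(-10 + 11)/(3 + (6 - 1*0)) + 3*19) = -5616*(9 - 3/(3 + (6 + 0)) + 57) = -5616*(9 - 3/(3 + 6) + 57) = -5616*(9 - 3/9 + 57) = -5616*(9 - 3*⅑ + 57) = -5616*(9 - ⅓ + 57) = -5616*197/3 = -368784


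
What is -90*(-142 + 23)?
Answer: 10710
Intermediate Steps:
-90*(-142 + 23) = -90*(-119) = 10710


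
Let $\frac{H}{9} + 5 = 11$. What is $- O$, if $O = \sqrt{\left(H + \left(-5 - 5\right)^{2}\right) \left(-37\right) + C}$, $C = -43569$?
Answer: $- i \sqrt{49267} \approx - 221.96 i$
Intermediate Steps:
$H = 54$ ($H = -45 + 9 \cdot 11 = -45 + 99 = 54$)
$O = i \sqrt{49267}$ ($O = \sqrt{\left(54 + \left(-5 - 5\right)^{2}\right) \left(-37\right) - 43569} = \sqrt{\left(54 + \left(-10\right)^{2}\right) \left(-37\right) - 43569} = \sqrt{\left(54 + 100\right) \left(-37\right) - 43569} = \sqrt{154 \left(-37\right) - 43569} = \sqrt{-5698 - 43569} = \sqrt{-49267} = i \sqrt{49267} \approx 221.96 i$)
$- O = - i \sqrt{49267}$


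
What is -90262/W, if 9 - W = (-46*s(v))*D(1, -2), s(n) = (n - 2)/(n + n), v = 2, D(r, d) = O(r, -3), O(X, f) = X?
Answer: -90262/9 ≈ -10029.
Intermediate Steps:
D(r, d) = r
s(n) = (-2 + n)/(2*n) (s(n) = (-2 + n)/((2*n)) = (-2 + n)*(1/(2*n)) = (-2 + n)/(2*n))
W = 9 (W = 9 - (-23*(-2 + 2)/2) = 9 - (-23*0/2) = 9 - (-46*0) = 9 - 0 = 9 - 1*0 = 9 + 0 = 9)
-90262/W = -90262/9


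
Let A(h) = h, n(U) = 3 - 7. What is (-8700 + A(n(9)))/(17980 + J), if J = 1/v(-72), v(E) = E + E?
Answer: -1253376/2589119 ≈ -0.48409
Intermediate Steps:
n(U) = -4
v(E) = 2*E
J = -1/144 (J = 1/(2*(-72)) = 1/(-144) = -1/144 ≈ -0.0069444)
(-8700 + A(n(9)))/(17980 + J) = (-8700 - 4)/(17980 - 1/144) = -8704/2589119/144 = -8704*144/2589119 = -1253376/2589119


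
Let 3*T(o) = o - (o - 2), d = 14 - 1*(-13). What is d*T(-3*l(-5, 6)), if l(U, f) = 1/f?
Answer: 18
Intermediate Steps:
d = 27 (d = 14 + 13 = 27)
T(o) = ⅔ (T(o) = (o - (o - 2))/3 = (o - (-2 + o))/3 = (o + (2 - o))/3 = (⅓)*2 = ⅔)
d*T(-3*l(-5, 6)) = 27*(⅔) = 18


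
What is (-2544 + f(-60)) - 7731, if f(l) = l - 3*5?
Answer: -10350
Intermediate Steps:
f(l) = -15 + l (f(l) = l - 15 = -15 + l)
(-2544 + f(-60)) - 7731 = (-2544 + (-15 - 60)) - 7731 = (-2544 - 75) - 7731 = -2619 - 7731 = -10350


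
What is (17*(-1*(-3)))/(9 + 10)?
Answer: 51/19 ≈ 2.6842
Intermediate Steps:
(17*(-1*(-3)))/(9 + 10) = (17*3)/19 = 51*(1/19) = 51/19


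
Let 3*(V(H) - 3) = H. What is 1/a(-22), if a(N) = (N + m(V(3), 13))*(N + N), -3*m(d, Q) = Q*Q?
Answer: 3/10340 ≈ 0.00029014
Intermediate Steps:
V(H) = 3 + H/3
m(d, Q) = -Q²/3 (m(d, Q) = -Q*Q/3 = -Q²/3)
a(N) = 2*N*(-169/3 + N) (a(N) = (N - ⅓*13²)*(N + N) = (N - ⅓*169)*(2*N) = (N - 169/3)*(2*N) = (-169/3 + N)*(2*N) = 2*N*(-169/3 + N))
1/a(-22) = 1/((⅔)*(-22)*(-169 + 3*(-22))) = 1/((⅔)*(-22)*(-169 - 66)) = 1/((⅔)*(-22)*(-235)) = 1/(10340/3) = 3/10340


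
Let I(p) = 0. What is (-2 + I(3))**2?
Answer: 4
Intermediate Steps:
(-2 + I(3))**2 = (-2 + 0)**2 = (-2)**2 = 4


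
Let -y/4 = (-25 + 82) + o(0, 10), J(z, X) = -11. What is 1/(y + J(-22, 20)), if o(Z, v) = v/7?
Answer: -7/1713 ≈ -0.0040864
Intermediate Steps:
o(Z, v) = v/7 (o(Z, v) = v*(⅐) = v/7)
y = -1636/7 (y = -4*((-25 + 82) + (⅐)*10) = -4*(57 + 10/7) = -4*409/7 = -1636/7 ≈ -233.71)
1/(y + J(-22, 20)) = 1/(-1636/7 - 11) = 1/(-1713/7) = -7/1713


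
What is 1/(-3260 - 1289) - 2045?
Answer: -9302706/4549 ≈ -2045.0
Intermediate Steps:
1/(-3260 - 1289) - 2045 = 1/(-4549) - 2045 = -1/4549 - 2045 = -9302706/4549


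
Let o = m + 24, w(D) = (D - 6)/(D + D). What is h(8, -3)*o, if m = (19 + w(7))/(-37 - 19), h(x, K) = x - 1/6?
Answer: 290601/1568 ≈ 185.33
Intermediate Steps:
h(x, K) = -1/6 + x (h(x, K) = x - 1*1/6 = x - 1/6 = -1/6 + x)
w(D) = (-6 + D)/(2*D) (w(D) = (-6 + D)/((2*D)) = (-6 + D)*(1/(2*D)) = (-6 + D)/(2*D))
m = -267/784 (m = (19 + (1/2)*(-6 + 7)/7)/(-37 - 19) = (19 + (1/2)*(1/7)*1)/(-56) = (19 + 1/14)*(-1/56) = (267/14)*(-1/56) = -267/784 ≈ -0.34056)
o = 18549/784 (o = -267/784 + 24 = 18549/784 ≈ 23.659)
h(8, -3)*o = (-1/6 + 8)*(18549/784) = (47/6)*(18549/784) = 290601/1568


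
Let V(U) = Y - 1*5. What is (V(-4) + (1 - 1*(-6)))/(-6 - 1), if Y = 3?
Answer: -5/7 ≈ -0.71429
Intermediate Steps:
V(U) = -2 (V(U) = 3 - 1*5 = 3 - 5 = -2)
(V(-4) + (1 - 1*(-6)))/(-6 - 1) = (-2 + (1 - 1*(-6)))/(-6 - 1) = (-2 + (1 + 6))/(-7) = (-2 + 7)*(-⅐) = 5*(-⅐) = -5/7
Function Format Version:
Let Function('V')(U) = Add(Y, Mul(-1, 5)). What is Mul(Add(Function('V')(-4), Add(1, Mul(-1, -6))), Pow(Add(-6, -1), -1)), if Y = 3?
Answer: Rational(-5, 7) ≈ -0.71429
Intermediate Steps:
Function('V')(U) = -2 (Function('V')(U) = Add(3, Mul(-1, 5)) = Add(3, -5) = -2)
Mul(Add(Function('V')(-4), Add(1, Mul(-1, -6))), Pow(Add(-6, -1), -1)) = Mul(Add(-2, Add(1, Mul(-1, -6))), Pow(Add(-6, -1), -1)) = Mul(Add(-2, Add(1, 6)), Pow(-7, -1)) = Mul(Add(-2, 7), Rational(-1, 7)) = Mul(5, Rational(-1, 7)) = Rational(-5, 7)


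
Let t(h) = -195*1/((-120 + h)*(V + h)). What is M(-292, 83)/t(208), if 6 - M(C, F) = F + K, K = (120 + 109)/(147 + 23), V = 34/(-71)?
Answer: 8634654424/1176825 ≈ 7337.2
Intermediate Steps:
V = -34/71 (V = 34*(-1/71) = -34/71 ≈ -0.47887)
K = 229/170 ≈ 1.3471
M(C, F) = 791/170 - F (M(C, F) = 6 - (F + 229/170) = 6 - (229/170 + F) = 6 + (-229/170 - F) = 791/170 - F)
t(h) = -195/((-120 + h)*(-34/71 + h)) (t(h) = -195*1/((-120 + h)*(-34/71 + h)) = -195/((-120 + h)*(-34/71 + h)))
M(-292, 83)/t(208) = (791/170 - 1*83)/((-13845/(4080 - 8554*208 + 71*208**2))) = (791/170 - 83)/((-13845/(4080 - 1779232 + 71*43264))) = -13319/(170*((-13845/(4080 - 1779232 + 3071744)))) = -13319/(170*((-13845/1296592))) = -13319/(170*((-13845*1/1296592))) = -13319/(170*(-13845/1296592)) = -13319/170*(-1296592/13845) = 8634654424/1176825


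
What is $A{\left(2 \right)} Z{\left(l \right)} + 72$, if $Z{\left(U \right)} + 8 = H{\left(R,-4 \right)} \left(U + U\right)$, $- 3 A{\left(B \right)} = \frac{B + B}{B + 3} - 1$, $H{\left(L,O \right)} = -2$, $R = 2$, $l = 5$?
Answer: $\frac{1052}{15} \approx 70.133$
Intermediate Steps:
$A{\left(B \right)} = \frac{1}{3} - \frac{2 B}{3 \left(3 + B\right)}$ ($A{\left(B \right)} = - \frac{\frac{B + B}{B + 3} - 1}{3} = - \frac{\frac{2 B}{3 + B} - 1}{3} = - \frac{-1 + \frac{2 B}{3 + B}}{3} = \frac{1}{3} - \frac{2 B}{3 \left(3 + B\right)}$)
$Z{\left(U \right)} = -8 - 4 U$ ($Z{\left(U \right)} = -8 - 2 \left(U + U\right) = -8 - 2 \cdot 2 U = -8 - 4 U$)
$A{\left(2 \right)} Z{\left(l \right)} + 72 = \frac{3 - 2}{3 \left(3 + 2\right)} \left(-8 - 20\right) + 72 = \frac{3 - 2}{3 \cdot 5} \left(-8 - 20\right) + 72 = \frac{1}{3} \cdot \frac{1}{5} \cdot 1 \left(-28\right) + 72 = \frac{1}{15} \left(-28\right) + 72 = - \frac{28}{15} + 72 = \frac{1052}{15}$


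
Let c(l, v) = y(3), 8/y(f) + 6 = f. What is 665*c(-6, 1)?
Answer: -5320/3 ≈ -1773.3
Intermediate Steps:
y(f) = 8/(-6 + f)
c(l, v) = -8/3 (c(l, v) = 8/(-6 + 3) = 8/(-3) = 8*(-⅓) = -8/3)
665*c(-6, 1) = 665*(-8/3) = -5320/3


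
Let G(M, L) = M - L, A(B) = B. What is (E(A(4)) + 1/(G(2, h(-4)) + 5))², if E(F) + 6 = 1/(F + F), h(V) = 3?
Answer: 2025/64 ≈ 31.641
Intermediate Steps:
E(F) = -6 + 1/(2*F) (E(F) = -6 + 1/(F + F) = -6 + 1/(2*F))
(E(A(4)) + 1/(G(2, h(-4)) + 5))² = ((-6 + (½)/4) + 1/((2 - 1*3) + 5))² = ((-6 + (½)*(¼)) + 1/((2 - 3) + 5))² = ((-6 + ⅛) + 1/(-1 + 5))² = (-47/8 + 1/4)² = (-47/8 + ¼)² = (-45/8)² = 2025/64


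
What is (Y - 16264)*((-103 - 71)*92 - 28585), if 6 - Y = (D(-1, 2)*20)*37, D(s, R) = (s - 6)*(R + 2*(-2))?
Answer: 1186976474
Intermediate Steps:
D(s, R) = (-6 + s)*(-4 + R) (D(s, R) = (-6 + s)*(R - 4) = (-6 + s)*(-4 + R))
Y = -10354 (Y = 6 - (24 - 6*2 - 4*(-1) + 2*(-1))*20*37 = 6 - (24 - 12 + 4 - 2)*20*37 = 6 - 14*20*37 = 6 - 280*37 = 6 - 1*10360 = 6 - 10360 = -10354)
(Y - 16264)*((-103 - 71)*92 - 28585) = (-10354 - 16264)*((-103 - 71)*92 - 28585) = -26618*(-174*92 - 28585) = -26618*(-16008 - 28585) = -26618*(-44593) = 1186976474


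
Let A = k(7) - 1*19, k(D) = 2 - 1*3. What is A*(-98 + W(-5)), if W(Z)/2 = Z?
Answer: 2160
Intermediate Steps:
k(D) = -1 (k(D) = 2 - 3 = -1)
W(Z) = 2*Z
A = -20 (A = -1 - 1*19 = -1 - 19 = -20)
A*(-98 + W(-5)) = -20*(-98 + 2*(-5)) = -20*(-98 - 10) = -20*(-108) = 2160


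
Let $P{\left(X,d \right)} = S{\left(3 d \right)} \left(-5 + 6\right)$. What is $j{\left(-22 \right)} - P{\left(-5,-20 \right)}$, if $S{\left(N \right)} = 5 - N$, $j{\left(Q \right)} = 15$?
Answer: $-50$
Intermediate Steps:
$P{\left(X,d \right)} = 5 - 3 d$ ($P{\left(X,d \right)} = \left(5 - 3 d\right) \left(-5 + 6\right) = \left(5 - 3 d\right) 1 = 5 - 3 d$)
$j{\left(-22 \right)} - P{\left(-5,-20 \right)} = 15 - \left(5 - -60\right) = 15 - \left(5 + 60\right) = 15 - 65 = -50$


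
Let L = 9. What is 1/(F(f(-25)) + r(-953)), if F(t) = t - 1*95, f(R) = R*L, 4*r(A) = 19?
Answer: -4/1261 ≈ -0.0031721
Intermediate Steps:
r(A) = 19/4 (r(A) = (¼)*19 = 19/4)
f(R) = 9*R (f(R) = R*9 = 9*R)
F(t) = -95 + t (F(t) = t - 95 = -95 + t)
1/(F(f(-25)) + r(-953)) = 1/((-95 + 9*(-25)) + 19/4) = 1/((-95 - 225) + 19/4) = 1/(-320 + 19/4) = 1/(-1261/4) = -4/1261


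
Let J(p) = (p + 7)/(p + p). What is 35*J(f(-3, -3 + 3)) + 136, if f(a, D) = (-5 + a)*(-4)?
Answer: 10069/64 ≈ 157.33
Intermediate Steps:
f(a, D) = 20 - 4*a
J(p) = (7 + p)/(2*p) (J(p) = (7 + p)/((2*p)) = (7 + p)*(1/(2*p)) = (7 + p)/(2*p))
35*J(f(-3, -3 + 3)) + 136 = 35*((7 + (20 - 4*(-3)))/(2*(20 - 4*(-3)))) + 136 = 35*((7 + (20 + 12))/(2*(20 + 12))) + 136 = 35*((½)*(7 + 32)/32) + 136 = 35*((½)*(1/32)*39) + 136 = 35*(39/64) + 136 = 1365/64 + 136 = 10069/64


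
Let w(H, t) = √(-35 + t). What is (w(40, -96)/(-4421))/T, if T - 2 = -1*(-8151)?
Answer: -I*√131/36044413 ≈ -3.1754e-7*I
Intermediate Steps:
T = 8153 (T = 2 - 1*(-8151) = 2 + 8151 = 8153)
(w(40, -96)/(-4421))/T = (√(-35 - 96)/(-4421))/8153 = (√(-131)*(-1/4421))*(1/8153) = ((I*√131)*(-1/4421))*(1/8153) = -I*√131/4421*(1/8153) = -I*√131/36044413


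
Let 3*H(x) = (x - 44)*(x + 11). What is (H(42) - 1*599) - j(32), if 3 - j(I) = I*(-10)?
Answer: -2872/3 ≈ -957.33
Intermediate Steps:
j(I) = 3 + 10*I (j(I) = 3 - I*(-10) = 3 - (-10)*I = 3 + 10*I)
H(x) = (-44 + x)*(11 + x)/3 (H(x) = ((x - 44)*(x + 11))/3 = ((-44 + x)*(11 + x))/3 = (-44 + x)*(11 + x)/3)
(H(42) - 1*599) - j(32) = ((-484/3 - 11*42 + (⅓)*42²) - 1*599) - (3 + 10*32) = ((-484/3 - 462 + (⅓)*1764) - 599) - (3 + 320) = ((-484/3 - 462 + 588) - 599) - 1*323 = (-106/3 - 599) - 323 = -1903/3 - 323 = -2872/3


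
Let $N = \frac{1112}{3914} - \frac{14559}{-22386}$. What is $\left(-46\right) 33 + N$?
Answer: $- \frac{22153911219}{14603134} \approx -1517.1$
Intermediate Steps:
$N = \frac{13646193}{14603134}$ ($N = 1112 \cdot \frac{1}{3914} - - \frac{4853}{7462} = \frac{556}{1957} + \frac{4853}{7462} = \frac{13646193}{14603134} \approx 0.93447$)
$\left(-46\right) 33 + N = \left(-46\right) 33 + \frac{13646193}{14603134} = -1518 + \frac{13646193}{14603134} = - \frac{22153911219}{14603134}$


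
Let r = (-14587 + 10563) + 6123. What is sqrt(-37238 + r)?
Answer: I*sqrt(35139) ≈ 187.45*I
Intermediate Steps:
r = 2099 (r = -4024 + 6123 = 2099)
sqrt(-37238 + r) = sqrt(-37238 + 2099) = sqrt(-35139) = I*sqrt(35139)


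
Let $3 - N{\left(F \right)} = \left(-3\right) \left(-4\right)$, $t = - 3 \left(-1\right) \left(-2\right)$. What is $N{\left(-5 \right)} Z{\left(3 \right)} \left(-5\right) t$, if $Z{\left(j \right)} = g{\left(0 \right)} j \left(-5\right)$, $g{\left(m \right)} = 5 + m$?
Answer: $20250$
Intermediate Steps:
$Z{\left(j \right)} = - 25 j$ ($Z{\left(j \right)} = \left(5 + 0\right) j \left(-5\right) = 5 j \left(-5\right) = - 25 j$)
$t = -6$ ($t = \left(-1\right) \left(-3\right) \left(-2\right) = 3 \left(-2\right) = -6$)
$N{\left(F \right)} = -9$ ($N{\left(F \right)} = 3 - \left(-3\right) \left(-4\right) = 3 - 12 = -9$)
$N{\left(-5 \right)} Z{\left(3 \right)} \left(-5\right) t = - 9 \left(-25\right) 3 \left(-5\right) \left(-6\right) = - 9 \left(\left(-75\right) \left(-5\right)\right) \left(-6\right) = \left(-9\right) 375 \left(-6\right) = \left(-3375\right) \left(-6\right) = 20250$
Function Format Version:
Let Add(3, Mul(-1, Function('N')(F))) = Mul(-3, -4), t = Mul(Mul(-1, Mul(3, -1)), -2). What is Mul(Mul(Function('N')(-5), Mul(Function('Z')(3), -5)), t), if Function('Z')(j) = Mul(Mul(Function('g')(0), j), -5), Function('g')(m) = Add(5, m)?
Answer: 20250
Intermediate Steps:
Function('Z')(j) = Mul(-25, j) (Function('Z')(j) = Mul(Mul(Add(5, 0), j), -5) = Mul(Mul(5, j), -5) = Mul(-25, j))
t = -6 (t = Mul(Mul(-1, -3), -2) = Mul(3, -2) = -6)
Function('N')(F) = -9 (Function('N')(F) = Add(3, Mul(-1, Mul(-3, -4))) = Add(3, Mul(-1, 12)) = Add(3, -12) = -9)
Mul(Mul(Function('N')(-5), Mul(Function('Z')(3), -5)), t) = Mul(Mul(-9, Mul(Mul(-25, 3), -5)), -6) = Mul(Mul(-9, Mul(-75, -5)), -6) = Mul(Mul(-9, 375), -6) = Mul(-3375, -6) = 20250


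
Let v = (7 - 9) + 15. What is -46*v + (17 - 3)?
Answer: -584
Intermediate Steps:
v = 13 (v = -2 + 15 = 13)
-46*v + (17 - 3) = -46*13 + (17 - 3) = -598 + 14 = -584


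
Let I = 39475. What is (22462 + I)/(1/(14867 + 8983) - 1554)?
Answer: -1477197450/37062899 ≈ -39.857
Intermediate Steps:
(22462 + I)/(1/(14867 + 8983) - 1554) = (22462 + 39475)/(1/(14867 + 8983) - 1554) = 61937/(1/23850 - 1554) = 61937/(-37062899/23850) = 61937*(-23850/37062899) = -1477197450/37062899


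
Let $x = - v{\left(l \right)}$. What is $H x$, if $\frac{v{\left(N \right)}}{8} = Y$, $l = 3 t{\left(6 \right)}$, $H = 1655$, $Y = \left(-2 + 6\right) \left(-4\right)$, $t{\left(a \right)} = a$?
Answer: $211840$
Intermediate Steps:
$Y = -16$ ($Y = 4 \left(-4\right) = -16$)
$l = 18$ ($l = 3 \cdot 6 = 18$)
$v{\left(N \right)} = -128$ ($v{\left(N \right)} = 8 \left(-16\right) = -128$)
$x = 128$ ($x = \left(-1\right) \left(-128\right) = 128$)
$H x = 1655 \cdot 128 = 211840$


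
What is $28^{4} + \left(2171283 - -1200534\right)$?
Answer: $3986473$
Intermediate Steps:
$28^{4} + \left(2171283 - -1200534\right) = 614656 + \left(2171283 + 1200534\right) = 614656 + 3371817 = 3986473$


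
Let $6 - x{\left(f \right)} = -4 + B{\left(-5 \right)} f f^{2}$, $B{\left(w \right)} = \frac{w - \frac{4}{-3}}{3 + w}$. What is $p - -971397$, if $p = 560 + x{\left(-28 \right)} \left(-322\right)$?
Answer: $- \frac{35970781}{3} \approx -1.199 \cdot 10^{7}$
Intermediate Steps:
$B{\left(w \right)} = \frac{\frac{4}{3} + w}{3 + w}$ ($B{\left(w \right)} = \frac{w - - \frac{4}{3}}{3 + w} = \frac{w + \frac{4}{3}}{3 + w} = \frac{\frac{4}{3} + w}{3 + w}$)
$x{\left(f \right)} = 10 - \frac{11 f^{3}}{6}$ ($x{\left(f \right)} = 6 - \left(-4 + \frac{\frac{4}{3} - 5}{3 - 5} f f^{2}\right) = 6 - \left(-4 + \frac{1}{-2} \left(- \frac{11}{3}\right) f^{3}\right) = 6 - \left(-4 + \left(- \frac{1}{2}\right) \left(- \frac{11}{3}\right) f^{3}\right) = 6 - \left(-4 + \frac{11 f^{3}}{6}\right) = 10 - \frac{11 f^{3}}{6}$)
$p = - \frac{38884972}{3}$ ($p = 560 + \left(10 - \frac{11 \left(-28\right)^{3}}{6}\right) \left(-322\right) = 560 + \left(10 - - \frac{120736}{3}\right) \left(-322\right) = 560 + \left(10 + \frac{120736}{3}\right) \left(-322\right) = 560 + \frac{120766}{3} \left(-322\right) = 560 - \frac{38886652}{3} = - \frac{38884972}{3} \approx -1.2962 \cdot 10^{7}$)
$p - -971397 = - \frac{38884972}{3} - -971397 = - \frac{38884972}{3} + 971397 = - \frac{35970781}{3}$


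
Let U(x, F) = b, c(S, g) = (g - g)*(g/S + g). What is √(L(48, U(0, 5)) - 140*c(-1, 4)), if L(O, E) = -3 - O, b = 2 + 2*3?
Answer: I*√51 ≈ 7.1414*I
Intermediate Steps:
b = 8 (b = 2 + 6 = 8)
c(S, g) = 0 (c(S, g) = 0*(g + g/S) = 0)
U(x, F) = 8
√(L(48, U(0, 5)) - 140*c(-1, 4)) = √((-3 - 1*48) - 140*0) = √((-3 - 48) + 0) = √(-51 + 0) = √(-51) = I*√51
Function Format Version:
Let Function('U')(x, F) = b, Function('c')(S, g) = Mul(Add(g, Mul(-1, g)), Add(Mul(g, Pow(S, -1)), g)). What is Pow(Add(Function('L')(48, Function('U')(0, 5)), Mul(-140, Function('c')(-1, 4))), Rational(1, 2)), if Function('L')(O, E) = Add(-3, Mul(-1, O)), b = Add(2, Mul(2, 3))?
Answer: Mul(I, Pow(51, Rational(1, 2))) ≈ Mul(7.1414, I)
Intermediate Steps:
b = 8 (b = Add(2, 6) = 8)
Function('c')(S, g) = 0 (Function('c')(S, g) = Mul(0, Add(g, Mul(g, Pow(S, -1)))) = 0)
Function('U')(x, F) = 8
Pow(Add(Function('L')(48, Function('U')(0, 5)), Mul(-140, Function('c')(-1, 4))), Rational(1, 2)) = Pow(Add(Add(-3, Mul(-1, 48)), Mul(-140, 0)), Rational(1, 2)) = Pow(Add(Add(-3, -48), 0), Rational(1, 2)) = Pow(Add(-51, 0), Rational(1, 2)) = Pow(-51, Rational(1, 2)) = Mul(I, Pow(51, Rational(1, 2)))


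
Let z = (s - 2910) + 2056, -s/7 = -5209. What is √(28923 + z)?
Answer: 2*√16133 ≈ 254.03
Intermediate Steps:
s = 36463 (s = -7*(-5209) = 36463)
z = 35609 (z = (36463 - 2910) + 2056 = 33553 + 2056 = 35609)
√(28923 + z) = √(28923 + 35609) = √64532 = 2*√16133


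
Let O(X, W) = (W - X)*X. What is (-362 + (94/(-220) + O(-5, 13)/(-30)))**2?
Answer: 1563174369/12100 ≈ 1.2919e+5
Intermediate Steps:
O(X, W) = X*(W - X)
(-362 + (94/(-220) + O(-5, 13)/(-30)))**2 = (-362 + (94/(-220) - 5*(13 - 1*(-5))/(-30)))**2 = (-362 + (94*(-1/220) - 5*(13 + 5)*(-1/30)))**2 = (-362 + (-47/110 - 5*18*(-1/30)))**2 = (-362 + (-47/110 - 90*(-1/30)))**2 = (-362 + (-47/110 + 3))**2 = (-362 + 283/110)**2 = (-39537/110)**2 = 1563174369/12100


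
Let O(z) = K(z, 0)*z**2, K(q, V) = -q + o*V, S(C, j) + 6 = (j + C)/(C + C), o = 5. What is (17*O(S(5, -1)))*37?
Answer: 13807808/125 ≈ 1.1046e+5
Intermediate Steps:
S(C, j) = -6 + (C + j)/(2*C) (S(C, j) = -6 + (j + C)/(C + C) = -6 + (C + j)/((2*C)) = -6 + (C + j)*(1/(2*C)) = -6 + (C + j)/(2*C))
K(q, V) = -q + 5*V
O(z) = -z**3 (O(z) = (-z + 5*0)*z**2 = (-z + 0)*z**2 = (-z)*z**2 = -z**3)
(17*O(S(5, -1)))*37 = (17*(-((1/2)*(-1 - 11*5)/5)**3))*37 = (17*(-((1/2)*(1/5)*(-1 - 55))**3))*37 = (17*(-((1/2)*(1/5)*(-56))**3))*37 = (17*(-(-28/5)**3))*37 = (17*(-1*(-21952/125)))*37 = (17*(21952/125))*37 = (373184/125)*37 = 13807808/125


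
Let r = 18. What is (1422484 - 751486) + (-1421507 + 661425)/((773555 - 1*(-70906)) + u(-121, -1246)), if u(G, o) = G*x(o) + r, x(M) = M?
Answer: 667806644428/995245 ≈ 6.7100e+5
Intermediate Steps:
u(G, o) = 18 + G*o (u(G, o) = G*o + 18 = 18 + G*o)
(1422484 - 751486) + (-1421507 + 661425)/((773555 - 1*(-70906)) + u(-121, -1246)) = (1422484 - 751486) + (-1421507 + 661425)/((773555 - 1*(-70906)) + (18 - 121*(-1246))) = 670998 - 760082/((773555 + 70906) + (18 + 150766)) = 670998 - 760082/(844461 + 150784) = 670998 - 760082/995245 = 667806644428/995245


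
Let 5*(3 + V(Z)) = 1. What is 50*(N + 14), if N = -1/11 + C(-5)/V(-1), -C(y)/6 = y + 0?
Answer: 12300/77 ≈ 159.74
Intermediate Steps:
V(Z) = -14/5 (V(Z) = -3 + (⅕)*1 = -3 + ⅕ = -14/5)
C(y) = -6*y (C(y) = -6*(y + 0) = -6*y)
N = -832/77 (N = -1/11 + (-6*(-5))/(-14/5) = -1*1/11 + 30*(-5/14) = -1/11 - 75/7 = -832/77 ≈ -10.805)
50*(N + 14) = 50*(-832/77 + 14) = 50*(246/77) = 12300/77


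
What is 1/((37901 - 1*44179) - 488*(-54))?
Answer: 1/20074 ≈ 4.9816e-5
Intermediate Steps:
1/((37901 - 1*44179) - 488*(-54)) = 1/((37901 - 44179) + 26352) = 1/(-6278 + 26352) = 1/20074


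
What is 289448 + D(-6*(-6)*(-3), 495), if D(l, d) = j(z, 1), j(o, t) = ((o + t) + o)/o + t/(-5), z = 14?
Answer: 20261491/70 ≈ 2.8945e+5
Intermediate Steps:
j(o, t) = -t/5 + (t + 2*o)/o (j(o, t) = (t + 2*o)/o + t*(-⅕) = (t + 2*o)/o - t/5 = -t/5 + (t + 2*o)/o)
D(l, d) = 131/70 (D(l, d) = 2 - ⅕*1 + 1/14 = 2 - ⅕ + 1*(1/14) = 2 - ⅕ + 1/14 = 131/70)
289448 + D(-6*(-6)*(-3), 495) = 289448 + 131/70 = 20261491/70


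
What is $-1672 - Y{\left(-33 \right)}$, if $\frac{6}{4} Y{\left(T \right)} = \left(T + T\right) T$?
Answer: $-3124$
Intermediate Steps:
$Y{\left(T \right)} = \frac{4 T^{2}}{3}$ ($Y{\left(T \right)} = \frac{2 \left(T + T\right) T}{3} = \frac{2 \cdot 2 T T}{3} = \frac{2 \cdot 2 T^{2}}{3} = \frac{4 T^{2}}{3}$)
$-1672 - Y{\left(-33 \right)} = -1672 - \frac{4 \left(-33\right)^{2}}{3} = -1672 - \frac{4}{3} \cdot 1089 = -1672 - 1452 = -3124$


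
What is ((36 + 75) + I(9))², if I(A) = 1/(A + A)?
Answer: 3996001/324 ≈ 12333.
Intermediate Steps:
I(A) = 1/(2*A)
((36 + 75) + I(9))² = ((36 + 75) + (½)/9)² = (111 + (½)*(⅑))² = (111 + 1/18)² = (1999/18)² = 3996001/324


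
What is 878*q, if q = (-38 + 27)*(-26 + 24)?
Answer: 19316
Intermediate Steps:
q = 22 (q = -11*(-2) = 22)
878*q = 878*22 = 19316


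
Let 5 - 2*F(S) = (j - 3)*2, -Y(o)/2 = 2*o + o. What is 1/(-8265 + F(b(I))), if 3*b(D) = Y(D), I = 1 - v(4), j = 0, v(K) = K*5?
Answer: -2/16519 ≈ -0.00012107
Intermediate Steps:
v(K) = 5*K
I = -19 (I = 1 - 5*4 = 1 - 1*20 = 1 - 20 = -19)
Y(o) = -6*o (Y(o) = -2*(2*o + o) = -6*o)
b(D) = -2*D (b(D) = (-6*D)/3 = -2*D)
F(S) = 11/2 (F(S) = 5/2 - (0 - 3)*2/2 = 5/2 - (-3)*2/2 = 5/2 - ½*(-6) = 5/2 + 3 = 11/2)
1/(-8265 + F(b(I))) = 1/(-8265 + 11/2) = 1/(-16519/2) = -2/16519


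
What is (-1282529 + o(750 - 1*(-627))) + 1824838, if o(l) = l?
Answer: 543686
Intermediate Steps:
(-1282529 + o(750 - 1*(-627))) + 1824838 = (-1282529 + (750 - 1*(-627))) + 1824838 = (-1282529 + (750 + 627)) + 1824838 = (-1282529 + 1377) + 1824838 = -1281152 + 1824838 = 543686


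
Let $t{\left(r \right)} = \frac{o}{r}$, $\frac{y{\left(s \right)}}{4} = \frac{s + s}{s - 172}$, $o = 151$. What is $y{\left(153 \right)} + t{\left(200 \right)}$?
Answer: $- \frac{241931}{3800} \approx -63.666$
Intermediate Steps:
$y{\left(s \right)} = \frac{8 s}{-172 + s}$ ($y{\left(s \right)} = 4 \frac{s + s}{s - 172} = 4 \frac{2 s}{-172 + s} = \frac{8 s}{-172 + s}$)
$t{\left(r \right)} = \frac{151}{r}$
$y{\left(153 \right)} + t{\left(200 \right)} = 8 \cdot 153 \frac{1}{-172 + 153} + \frac{151}{200} = 8 \cdot 153 \frac{1}{-19} + 151 \cdot \frac{1}{200} = 8 \cdot 153 \left(- \frac{1}{19}\right) + \frac{151}{200} = - \frac{1224}{19} + \frac{151}{200} = - \frac{241931}{3800}$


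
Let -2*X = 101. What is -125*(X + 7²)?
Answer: 375/2 ≈ 187.50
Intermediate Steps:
X = -101/2 (X = -½*101 = -101/2 ≈ -50.500)
-125*(X + 7²) = -125*(-101/2 + 7²) = -125*(-101/2 + 49) = -125*(-3/2) = 375/2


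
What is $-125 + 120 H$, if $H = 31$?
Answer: $3595$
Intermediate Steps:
$-125 + 120 H = -125 + 120 \cdot 31 = -125 + 3720 = 3595$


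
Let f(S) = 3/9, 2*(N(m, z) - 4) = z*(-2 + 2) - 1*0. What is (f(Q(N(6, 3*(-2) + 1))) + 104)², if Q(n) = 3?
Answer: 97969/9 ≈ 10885.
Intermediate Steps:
N(m, z) = 4 (N(m, z) = 4 + (z*(-2 + 2) - 1*0)/2 = 4 + (z*0 + 0)/2 = 4 + (0 + 0)/2 = 4 + (½)*0 = 4 + 0 = 4)
f(S) = ⅓ (f(S) = 3*(⅑) = ⅓)
(f(Q(N(6, 3*(-2) + 1))) + 104)² = (⅓ + 104)² = (313/3)² = 97969/9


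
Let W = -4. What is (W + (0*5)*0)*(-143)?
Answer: 572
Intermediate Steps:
(W + (0*5)*0)*(-143) = (-4 + (0*5)*0)*(-143) = (-4 + 0*0)*(-143) = (-4 + 0)*(-143) = -4*(-143) = 572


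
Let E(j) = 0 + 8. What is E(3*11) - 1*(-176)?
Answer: 184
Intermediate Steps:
E(j) = 8
E(3*11) - 1*(-176) = 8 - 1*(-176) = 8 + 176 = 184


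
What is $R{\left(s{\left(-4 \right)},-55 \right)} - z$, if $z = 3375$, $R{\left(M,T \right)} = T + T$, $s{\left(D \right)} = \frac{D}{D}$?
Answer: $-3485$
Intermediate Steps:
$s{\left(D \right)} = 1$
$R{\left(M,T \right)} = 2 T$
$R{\left(s{\left(-4 \right)},-55 \right)} - z = 2 \left(-55\right) - 3375 = -110 - 3375 = -3485$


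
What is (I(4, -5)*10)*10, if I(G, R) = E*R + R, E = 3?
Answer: -2000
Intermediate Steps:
I(G, R) = 4*R (I(G, R) = 3*R + R = 4*R)
(I(4, -5)*10)*10 = ((4*(-5))*10)*10 = -20*10*10 = -200*10 = -2000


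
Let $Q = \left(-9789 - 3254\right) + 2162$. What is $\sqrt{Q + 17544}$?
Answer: $\sqrt{6663} \approx 81.627$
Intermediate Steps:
$Q = -10881$ ($Q = -13043 + 2162 = -10881$)
$\sqrt{Q + 17544} = \sqrt{-10881 + 17544} = \sqrt{6663}$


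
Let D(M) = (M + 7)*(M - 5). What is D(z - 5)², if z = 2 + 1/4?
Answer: 277729/256 ≈ 1084.9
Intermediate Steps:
z = 9/4 (z = 2 + 1*(¼) = 2 + ¼ = 9/4 ≈ 2.2500)
D(M) = (-5 + M)*(7 + M) (D(M) = (7 + M)*(-5 + M) = (-5 + M)*(7 + M))
D(z - 5)² = (-35 + (9/4 - 5)² + 2*(9/4 - 5))² = (-35 + (-11/4)² + 2*(-11/4))² = (-35 + 121/16 - 11/2)² = (-527/16)² = 277729/256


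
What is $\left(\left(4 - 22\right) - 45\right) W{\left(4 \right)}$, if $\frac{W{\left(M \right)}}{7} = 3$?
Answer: $-1323$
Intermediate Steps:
$W{\left(M \right)} = 21$ ($W{\left(M \right)} = 7 \cdot 3 = 21$)
$\left(\left(4 - 22\right) - 45\right) W{\left(4 \right)} = \left(\left(4 - 22\right) - 45\right) 21 = \left(-18 - 45\right) 21 = \left(-63\right) 21 = -1323$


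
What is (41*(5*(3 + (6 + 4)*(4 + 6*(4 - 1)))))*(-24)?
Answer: -1097160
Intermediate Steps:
(41*(5*(3 + (6 + 4)*(4 + 6*(4 - 1)))))*(-24) = (41*(5*(3 + 10*(4 + 6*3))))*(-24) = (41*(5*(3 + 10*(4 + 18))))*(-24) = (41*(5*(3 + 10*22)))*(-24) = (41*(5*(3 + 220)))*(-24) = (41*(5*223))*(-24) = (41*1115)*(-24) = 45715*(-24) = -1097160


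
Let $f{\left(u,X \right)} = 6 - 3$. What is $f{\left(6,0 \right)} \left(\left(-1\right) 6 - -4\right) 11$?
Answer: $-66$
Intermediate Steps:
$f{\left(u,X \right)} = 3$
$f{\left(6,0 \right)} \left(\left(-1\right) 6 - -4\right) 11 = 3 \left(\left(-1\right) 6 - -4\right) 11 = 3 \left(-6 + 4\right) 11 = 3 \left(-2\right) 11 = \left(-6\right) 11 = -66$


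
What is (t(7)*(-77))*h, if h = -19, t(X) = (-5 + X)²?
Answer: 5852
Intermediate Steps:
(t(7)*(-77))*h = ((-5 + 7)²*(-77))*(-19) = (2²*(-77))*(-19) = (4*(-77))*(-19) = -308*(-19) = 5852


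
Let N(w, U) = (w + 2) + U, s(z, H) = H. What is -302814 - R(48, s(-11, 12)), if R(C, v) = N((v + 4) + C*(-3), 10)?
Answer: -302698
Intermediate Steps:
N(w, U) = 2 + U + w (N(w, U) = (2 + w) + U = 2 + U + w)
R(C, v) = 16 + v - 3*C (R(C, v) = 2 + 10 + ((v + 4) + C*(-3)) = 2 + 10 + ((4 + v) - 3*C) = 2 + 10 + (4 + v - 3*C) = 16 + v - 3*C)
-302814 - R(48, s(-11, 12)) = -302814 - (16 + 12 - 3*48) = -302814 - (16 + 12 - 144) = -302814 - 1*(-116) = -302814 + 116 = -302698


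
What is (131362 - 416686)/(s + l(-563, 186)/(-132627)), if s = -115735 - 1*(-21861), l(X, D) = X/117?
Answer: 4427474939316/1456676558203 ≈ 3.0394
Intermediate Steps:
l(X, D) = X/117 (l(X, D) = X*(1/117) = X/117)
s = -93874 (s = -115735 + 21861 = -93874)
(131362 - 416686)/(s + l(-563, 186)/(-132627)) = (131362 - 416686)/(-93874 + ((1/117)*(-563))/(-132627)) = -285324/(-93874 - 563/117*(-1/132627)) = -285324/(-93874 + 563/15517359) = -285324/(-1456676558203/15517359) = -285324*(-15517359/1456676558203) = 4427474939316/1456676558203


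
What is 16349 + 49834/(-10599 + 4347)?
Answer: 51082057/3126 ≈ 16341.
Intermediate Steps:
16349 + 49834/(-10599 + 4347) = 16349 + 49834/(-6252) = 16349 + 49834*(-1/6252) = 16349 - 24917/3126 = 51082057/3126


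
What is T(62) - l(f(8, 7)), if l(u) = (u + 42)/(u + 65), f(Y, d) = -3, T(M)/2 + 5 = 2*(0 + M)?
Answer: 14717/62 ≈ 237.37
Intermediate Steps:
T(M) = -10 + 4*M (T(M) = -10 + 2*(2*(0 + M)) = -10 + 2*(2*M) = -10 + 4*M)
l(u) = (42 + u)/(65 + u)
T(62) - l(f(8, 7)) = (-10 + 4*62) - (42 - 3)/(65 - 3) = (-10 + 248) - 39/62 = 238 - 39/62 = 14717/62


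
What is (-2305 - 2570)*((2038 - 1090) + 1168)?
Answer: -10315500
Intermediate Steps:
(-2305 - 2570)*((2038 - 1090) + 1168) = -4875*(948 + 1168) = -4875*2116 = -10315500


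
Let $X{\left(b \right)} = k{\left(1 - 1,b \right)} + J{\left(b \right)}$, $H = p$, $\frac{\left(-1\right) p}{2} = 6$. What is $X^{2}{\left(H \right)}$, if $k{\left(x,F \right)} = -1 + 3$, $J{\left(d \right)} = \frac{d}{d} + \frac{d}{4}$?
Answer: $0$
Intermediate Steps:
$J{\left(d \right)} = 1 + \frac{d}{4}$ ($J{\left(d \right)} = 1 + d \frac{1}{4} = 1 + \frac{d}{4}$)
$p = -12$ ($p = \left(-2\right) 6 = -12$)
$k{\left(x,F \right)} = 2$
$H = -12$
$X{\left(b \right)} = 3 + \frac{b}{4}$ ($X{\left(b \right)} = 2 + \left(1 + \frac{b}{4}\right) = 3 + \frac{b}{4}$)
$X^{2}{\left(H \right)} = \left(3 + \frac{1}{4} \left(-12\right)\right)^{2} = \left(3 - 3\right)^{2} = 0^{2} = 0$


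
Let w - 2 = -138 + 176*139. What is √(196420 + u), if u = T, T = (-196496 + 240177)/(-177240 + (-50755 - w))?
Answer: √12505440755221217/252323 ≈ 443.19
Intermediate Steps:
w = 24328 (w = 2 + (-138 + 176*139) = 2 + (-138 + 24464) = 2 + 24326 = 24328)
T = -43681/252323 (T = (-196496 + 240177)/(-177240 + (-50755 - 1*24328)) = 43681/(-177240 + (-50755 - 24328)) = 43681/(-177240 - 75083) = 43681/(-252323) = 43681*(-1/252323) = -43681/252323 ≈ -0.17312)
u = -43681/252323 ≈ -0.17312
√(196420 + u) = √(196420 - 43681/252323) = √(49561239979/252323) = √12505440755221217/252323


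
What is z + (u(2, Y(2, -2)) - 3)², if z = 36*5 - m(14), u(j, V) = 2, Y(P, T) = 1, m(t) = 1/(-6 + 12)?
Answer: 1085/6 ≈ 180.83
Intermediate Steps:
m(t) = ⅙ (m(t) = 1/6 = ⅙)
z = 1079/6 (z = 36*5 - 1*⅙ = 180 - ⅙ = 1079/6 ≈ 179.83)
z + (u(2, Y(2, -2)) - 3)² = 1079/6 + (2 - 3)² = 1079/6 + (-1)² = 1079/6 + 1 = 1085/6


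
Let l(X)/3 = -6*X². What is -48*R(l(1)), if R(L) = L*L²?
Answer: 279936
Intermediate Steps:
l(X) = -18*X² (l(X) = 3*(-6*X²) = -18*X²)
R(L) = L³
-48*R(l(1)) = -48*(-18*1²)³ = -48*(-18*1)³ = -48*(-18)³ = -48*(-5832) = 279936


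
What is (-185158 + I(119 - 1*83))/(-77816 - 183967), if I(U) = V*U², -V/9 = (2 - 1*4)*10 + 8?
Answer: 45190/261783 ≈ 0.17262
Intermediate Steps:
V = 108 (V = -9*((2 - 1*4)*10 + 8) = -9*((2 - 4)*10 + 8) = -9*(-2*10 + 8) = -9*(-20 + 8) = -9*(-12) = 108)
I(U) = 108*U²
(-185158 + I(119 - 1*83))/(-77816 - 183967) = (-185158 + 108*(119 - 1*83)²)/(-77816 - 183967) = (-185158 + 108*(119 - 83)²)/(-261783) = (-185158 + 108*36²)*(-1/261783) = (-185158 + 108*1296)*(-1/261783) = (-185158 + 139968)*(-1/261783) = -45190*(-1/261783) = 45190/261783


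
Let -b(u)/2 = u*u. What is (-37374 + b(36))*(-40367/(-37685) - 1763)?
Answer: 2653673978208/37685 ≈ 7.0417e+7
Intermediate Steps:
b(u) = -2*u**2 (b(u) = -2*u*u = -2*u**2)
(-37374 + b(36))*(-40367/(-37685) - 1763) = (-37374 - 2*36**2)*(-40367/(-37685) - 1763) = (-37374 - 2*1296)*(-40367*(-1/37685) - 1763) = (-37374 - 2592)*(40367/37685 - 1763) = -39966*(-66398288/37685) = 2653673978208/37685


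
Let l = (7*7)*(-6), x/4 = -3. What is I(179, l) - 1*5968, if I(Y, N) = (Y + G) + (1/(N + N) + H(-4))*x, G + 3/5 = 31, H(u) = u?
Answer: -1399092/245 ≈ -5710.6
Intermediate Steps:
x = -12 (x = 4*(-3) = -12)
G = 152/5 (G = -⅗ + 31 = 152/5 ≈ 30.400)
l = -294 (l = 49*(-6) = -294)
I(Y, N) = 392/5 + Y - 6/N (I(Y, N) = (Y + 152/5) + (1/(N + N) - 4)*(-12) = (152/5 + Y) + (1/(2*N) - 4)*(-12) = (152/5 + Y) + (-4 + 1/(2*N))*(-12) = (152/5 + Y) + (48 - 6/N) = 392/5 + Y - 6/N)
I(179, l) - 1*5968 = (392/5 + 179 - 6/(-294)) - 1*5968 = (392/5 + 179 - 6*(-1/294)) - 5968 = (392/5 + 179 + 1/49) - 5968 = 63068/245 - 5968 = -1399092/245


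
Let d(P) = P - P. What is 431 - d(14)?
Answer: 431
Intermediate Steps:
d(P) = 0
431 - d(14) = 431 - 1*0 = 431 + 0 = 431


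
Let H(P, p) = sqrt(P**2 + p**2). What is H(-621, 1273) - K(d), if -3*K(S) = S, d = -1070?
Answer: -1070/3 + sqrt(2006170) ≈ 1059.7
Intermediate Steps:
K(S) = -S/3
H(-621, 1273) - K(d) = sqrt((-621)**2 + 1273**2) - (-1)*(-1070)/3 = sqrt(385641 + 1620529) - 1*1070/3 = sqrt(2006170) - 1070/3 = -1070/3 + sqrt(2006170)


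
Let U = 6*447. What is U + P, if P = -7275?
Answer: -4593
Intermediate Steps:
U = 2682
U + P = 2682 - 7275 = -4593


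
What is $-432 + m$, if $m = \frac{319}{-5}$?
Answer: $- \frac{2479}{5} \approx -495.8$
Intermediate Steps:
$m = - \frac{319}{5}$ ($m = 319 \left(- \frac{1}{5}\right) = - \frac{319}{5} \approx -63.8$)
$-432 + m = -432 - \frac{319}{5} = - \frac{2479}{5}$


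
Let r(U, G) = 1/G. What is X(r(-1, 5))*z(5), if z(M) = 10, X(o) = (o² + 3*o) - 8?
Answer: -368/5 ≈ -73.600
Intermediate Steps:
X(o) = -8 + o² + 3*o
X(r(-1, 5))*z(5) = (-8 + (1/5)² + 3/5)*10 = (-8 + (⅕)² + 3*(⅕))*10 = (-8 + 1/25 + ⅗)*10 = -184/25*10 = -368/5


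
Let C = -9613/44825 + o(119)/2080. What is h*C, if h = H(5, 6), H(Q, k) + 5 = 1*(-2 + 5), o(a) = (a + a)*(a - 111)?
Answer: -816897/582725 ≈ -1.4019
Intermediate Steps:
o(a) = 2*a*(-111 + a) (o(a) = (2*a)*(-111 + a) = 2*a*(-111 + a))
H(Q, k) = -2 (H(Q, k) = -5 + 1*(-2 + 5) = -5 + 1*3 = -5 + 3 = -2)
h = -2
C = 816897/1165450 (C = -9613/44825 + (2*119*(-111 + 119))/2080 = -9613*1/44825 + (2*119*8)*(1/2080) = -9613/44825 + 1904*(1/2080) = -9613/44825 + 119/130 = 816897/1165450 ≈ 0.70093)
h*C = -2*816897/1165450 = -816897/582725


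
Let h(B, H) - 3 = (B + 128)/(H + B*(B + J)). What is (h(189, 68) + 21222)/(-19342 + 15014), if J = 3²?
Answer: -795725567/162256720 ≈ -4.9041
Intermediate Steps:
J = 9
h(B, H) = 3 + (128 + B)/(H + B*(9 + B)) (h(B, H) = 3 + (B + 128)/(H + B*(B + 9)) = 3 + (128 + B)/(H + B*(9 + B)))
(h(189, 68) + 21222)/(-19342 + 15014) = ((128 + 3*68 + 3*189² + 28*189)/(68 + 189² + 9*189) + 21222)/(-19342 + 15014) = ((128 + 204 + 3*35721 + 5292)/(68 + 35721 + 1701) + 21222)/(-4328) = ((128 + 204 + 107163 + 5292)/37490 + 21222)*(-1/4328) = ((1/37490)*112787 + 21222)*(-1/4328) = (112787/37490 + 21222)*(-1/4328) = (795725567/37490)*(-1/4328) = -795725567/162256720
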